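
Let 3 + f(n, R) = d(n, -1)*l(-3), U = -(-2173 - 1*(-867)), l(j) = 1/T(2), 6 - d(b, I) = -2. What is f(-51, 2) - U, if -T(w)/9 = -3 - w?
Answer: -58897/45 ≈ -1308.8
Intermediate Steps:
d(b, I) = 8 (d(b, I) = 6 - 1*(-2) = 6 + 2 = 8)
T(w) = 27 + 9*w (T(w) = -9*(-3 - w) = 27 + 9*w)
l(j) = 1/45 (l(j) = 1/(27 + 9*2) = 1/(27 + 18) = 1/45)
U = 1306 (U = -(-2173 + 867) = -1*(-1306) = 1306)
f(n, R) = -127/45 (f(n, R) = -3 + 8*(1/45) = -3 + 8/45 = -127/45)
f(-51, 2) - U = -127/45 - 1*1306 = -127/45 - 1306 = -58897/45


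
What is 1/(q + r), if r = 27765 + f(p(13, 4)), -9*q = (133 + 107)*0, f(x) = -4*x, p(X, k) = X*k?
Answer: 1/27557 ≈ 3.6288e-5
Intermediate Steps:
q = 0 (q = -(133 + 107)*0/9 = -80*0/3 = -⅑*0 = 0)
r = 27557 (r = 27765 - 52*4 = 27765 - 4*52 = 27765 - 208 = 27557)
1/(q + r) = 1/(0 + 27557) = 1/27557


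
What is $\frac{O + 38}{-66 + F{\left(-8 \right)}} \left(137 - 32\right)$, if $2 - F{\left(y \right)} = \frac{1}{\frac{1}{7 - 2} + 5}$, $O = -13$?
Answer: $- \frac{68250}{1669} \approx -40.893$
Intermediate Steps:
$F{\left(y \right)} = \frac{47}{26}$ ($F{\left(y \right)} = 2 - \frac{1}{\frac{1}{7 - 2} + 5} = 2 - \frac{1}{\frac{1}{5} + 5} = 2 - \frac{1}{\frac{26}{5}} = 2 - \frac{5}{26} = \frac{47}{26}$)
$\frac{O + 38}{-66 + F{\left(-8 \right)}} \left(137 - 32\right) = \frac{-13 + 38}{-66 + \frac{47}{26}} \left(137 - 32\right) = \frac{25}{- \frac{1669}{26}} \left(137 - 32\right) = 25 \left(- \frac{26}{1669}\right) 105 = \left(- \frac{650}{1669}\right) 105 = - \frac{68250}{1669}$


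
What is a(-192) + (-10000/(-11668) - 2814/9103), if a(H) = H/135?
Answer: -1044713074/1194905295 ≈ -0.87431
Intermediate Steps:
a(H) = H/135 (a(H) = H*(1/135) = H/135)
a(-192) + (-10000/(-11668) - 2814/9103) = (1/135)*(-192) + (-10000/(-11668) - 2814/9103) = -64/45 + (-10000*(-1/11668) - 2814*1/9103) = -64/45 + (2500/2917 - 2814/9103) = -64/45 + 14549062/26553451 = -1044713074/1194905295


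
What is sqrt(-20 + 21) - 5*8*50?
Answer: -1999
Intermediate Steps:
sqrt(-20 + 21) - 5*8*50 = sqrt(1) - 40*50 = 1 - 2000 = -1999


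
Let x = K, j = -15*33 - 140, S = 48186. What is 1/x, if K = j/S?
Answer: -48186/635 ≈ -75.883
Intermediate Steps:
j = -635 (j = -495 - 140 = -635)
K = -635/48186 ≈ -0.013178
x = -635/48186 ≈ -0.013178
1/x = 1/(-635/48186) = -48186/635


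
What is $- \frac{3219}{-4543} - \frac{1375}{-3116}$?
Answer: $\frac{16277029}{14155988} \approx 1.1498$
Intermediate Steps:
$- \frac{3219}{-4543} - \frac{1375}{-3116} = \left(-3219\right) \left(- \frac{1}{4543}\right) - - \frac{1375}{3116} = \frac{3219}{4543} + \frac{1375}{3116} = \frac{16277029}{14155988}$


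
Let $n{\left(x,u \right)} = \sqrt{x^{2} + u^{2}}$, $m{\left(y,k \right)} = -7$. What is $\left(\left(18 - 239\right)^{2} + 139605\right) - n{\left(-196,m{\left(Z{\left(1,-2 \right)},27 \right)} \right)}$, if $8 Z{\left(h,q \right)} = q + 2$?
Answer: $188446 - 7 \sqrt{785} \approx 1.8825 \cdot 10^{5}$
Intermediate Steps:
$Z{\left(h,q \right)} = \frac{1}{4} + \frac{q}{8}$ ($Z{\left(h,q \right)} = \frac{q + 2}{8} = \frac{2 + q}{8} = \frac{1}{4} + \frac{q}{8}$)
$n{\left(x,u \right)} = \sqrt{u^{2} + x^{2}}$
$\left(\left(18 - 239\right)^{2} + 139605\right) - n{\left(-196,m{\left(Z{\left(1,-2 \right)},27 \right)} \right)} = \left(\left(18 - 239\right)^{2} + 139605\right) - \sqrt{\left(-7\right)^{2} + \left(-196\right)^{2}} = \left(\left(-221\right)^{2} + 139605\right) - \sqrt{49 + 38416} = \left(48841 + 139605\right) - \sqrt{38465} = 188446 - 7 \sqrt{785}$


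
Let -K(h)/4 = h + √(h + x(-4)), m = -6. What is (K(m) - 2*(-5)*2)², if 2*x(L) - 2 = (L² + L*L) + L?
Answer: 1024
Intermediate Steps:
x(L) = 1 + L² + L/2 (x(L) = 1 + ((L² + L*L) + L)/2 = 1 + ((L² + L²) + L)/2 = 1 + (2*L² + L)/2 = 1 + (L + 2*L²)/2 = 1 + (L² + L/2) = 1 + L² + L/2)
K(h) = -4*h - 4*√(15 + h) (K(h) = -4*(h + √(h + (1 + (-4)² + (½)*(-4)))) = -4*(h + √(h + (1 + 16 - 2))) = -4*(h + √(h + 15)) = -4*(h + √(15 + h)) = -4*h - 4*√(15 + h))
(K(m) - 2*(-5)*2)² = ((-4*(-6) - 4*√(15 - 6)) - 2*(-5)*2)² = ((24 - 4*√9) + 10*2)² = ((24 - 4*3) + 20)² = ((24 - 12) + 20)² = (12 + 20)² = 32² = 1024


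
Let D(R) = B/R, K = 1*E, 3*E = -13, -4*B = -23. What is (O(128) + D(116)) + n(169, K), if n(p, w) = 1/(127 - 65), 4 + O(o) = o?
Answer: 1784561/14384 ≈ 124.07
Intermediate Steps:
B = 23/4 (B = -1/4*(-23) = 23/4 ≈ 5.7500)
E = -13/3 (E = (1/3)*(-13) = -13/3 ≈ -4.3333)
K = -13/3 (K = 1*(-13/3) = -13/3 ≈ -4.3333)
O(o) = -4 + o
D(R) = 23/(4*R)
n(p, w) = 1/62
(O(128) + D(116)) + n(169, K) = ((-4 + 128) + (23/4)/116) + 1/62 = (124 + (23/4)*(1/116)) + 1/62 = (124 + 23/464) + 1/62 = 57559/464 + 1/62 = 1784561/14384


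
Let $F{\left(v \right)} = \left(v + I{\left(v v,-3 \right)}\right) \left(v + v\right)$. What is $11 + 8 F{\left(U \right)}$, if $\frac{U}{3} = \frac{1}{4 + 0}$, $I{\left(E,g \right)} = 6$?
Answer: $92$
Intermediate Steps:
$U = \frac{3}{4}$ ($U = \frac{3}{4 + 0} = \frac{3}{4} \approx 0.75$)
$F{\left(v \right)} = 2 v \left(6 + v\right)$ ($F{\left(v \right)} = \left(v + 6\right) \left(v + v\right) = \left(6 + v\right) 2 v = 2 v \left(6 + v\right)$)
$11 + 8 F{\left(U \right)} = 11 + 8 \cdot 2 \cdot \frac{3}{4} \left(6 + \frac{3}{4}\right) = 11 + 8 \cdot 2 \cdot \frac{3}{4} \cdot \frac{27}{4} = 11 + 8 \cdot \frac{81}{8} = 11 + 81 = 92$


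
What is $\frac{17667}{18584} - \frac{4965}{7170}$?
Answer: $\frac{1146761}{4441576} \approx 0.25819$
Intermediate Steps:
$\frac{17667}{18584} - \frac{4965}{7170} = 17667 \cdot \frac{1}{18584} - \frac{331}{478} = \frac{17667}{18584} - \frac{331}{478} = \frac{1146761}{4441576}$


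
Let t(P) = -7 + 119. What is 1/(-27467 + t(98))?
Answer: -1/27355 ≈ -3.6556e-5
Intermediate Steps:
t(P) = 112
1/(-27467 + t(98)) = 1/(-27467 + 112) = 1/(-27355) = -1/27355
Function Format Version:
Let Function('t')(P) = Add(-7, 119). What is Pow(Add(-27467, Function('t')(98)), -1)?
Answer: Rational(-1, 27355) ≈ -3.6556e-5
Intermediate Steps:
Function('t')(P) = 112
Pow(Add(-27467, Function('t')(98)), -1) = Pow(Add(-27467, 112), -1) = Pow(-27355, -1) = Rational(-1, 27355)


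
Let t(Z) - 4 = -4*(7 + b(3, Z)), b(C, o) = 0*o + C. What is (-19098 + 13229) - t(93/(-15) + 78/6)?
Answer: -5833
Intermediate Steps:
b(C, o) = C (b(C, o) = 0 + C = C)
t(Z) = -36 (t(Z) = 4 - 4*(7 + 3) = 4 - 4*10 = 4 - 40 = -36)
(-19098 + 13229) - t(93/(-15) + 78/6) = (-19098 + 13229) - 1*(-36) = -5869 + 36 = -5833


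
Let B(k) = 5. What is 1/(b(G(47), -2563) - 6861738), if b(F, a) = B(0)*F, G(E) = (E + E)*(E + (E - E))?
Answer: -1/6839648 ≈ -1.4621e-7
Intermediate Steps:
G(E) = 2*E² (G(E) = (2*E)*(E + 0) = (2*E)*E = 2*E²)
b(F, a) = 5*F
1/(b(G(47), -2563) - 6861738) = 1/(5*(2*47²) - 6861738) = 1/(5*(2*2209) - 6861738) = 1/(5*4418 - 6861738) = 1/(22090 - 6861738) = 1/(-6839648) = -1/6839648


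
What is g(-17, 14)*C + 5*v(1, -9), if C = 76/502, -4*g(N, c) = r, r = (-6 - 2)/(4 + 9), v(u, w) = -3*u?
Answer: -48869/3263 ≈ -14.977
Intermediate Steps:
r = -8/13 ≈ -0.61539
g(N, c) = 2/13 (g(N, c) = -¼*(-8/13) = 2/13)
C = 38/251 (C = 76*(1/502) = 38/251 ≈ 0.15139)
g(-17, 14)*C + 5*v(1, -9) = (2/13)*(38/251) + 5*(-3*1) = 76/3263 + 5*(-3) = 76/3263 - 15 = -48869/3263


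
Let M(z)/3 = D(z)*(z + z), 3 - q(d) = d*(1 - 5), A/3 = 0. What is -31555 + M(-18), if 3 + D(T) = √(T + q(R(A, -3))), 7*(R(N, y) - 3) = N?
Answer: -31231 - 108*I*√3 ≈ -31231.0 - 187.06*I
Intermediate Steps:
A = 0 (A = 3*0 = 0)
R(N, y) = 3 + N/7
q(d) = 3 + 4*d (q(d) = 3 - d*(1 - 5) = 3 - d*(-4) = 3 - (-4)*d = 3 + 4*d)
D(T) = -3 + √(15 + T) (D(T) = -3 + √(T + (3 + 4*(3 + (⅐)*0))) = -3 + √(T + (3 + 4*(3 + 0))) = -3 + √(T + (3 + 4*3)) = -3 + √(T + (3 + 12)) = -3 + √(T + 15) = -3 + √(15 + T))
M(z) = 6*z*(-3 + √(15 + z)) (M(z) = 3*((-3 + √(15 + z))*(z + z)) = 3*((-3 + √(15 + z))*(2*z)) = 3*(2*z*(-3 + √(15 + z))) = 6*z*(-3 + √(15 + z)))
-31555 + M(-18) = -31555 + 6*(-18)*(-3 + √(15 - 18)) = -31555 + 6*(-18)*(-3 + √(-3)) = -31555 + 6*(-18)*(-3 + I*√3) = -31555 + (324 - 108*I*√3) = -31231 - 108*I*√3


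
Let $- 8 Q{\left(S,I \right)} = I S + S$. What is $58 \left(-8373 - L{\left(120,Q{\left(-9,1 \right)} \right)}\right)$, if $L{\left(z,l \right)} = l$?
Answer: $- \frac{971529}{2} \approx -4.8576 \cdot 10^{5}$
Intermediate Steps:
$Q{\left(S,I \right)} = - \frac{S}{8} - \frac{I S}{8}$ ($Q{\left(S,I \right)} = - \frac{I S + S}{8} = - \frac{S + I S}{8} = - \frac{S}{8} - \frac{I S}{8}$)
$58 \left(-8373 - L{\left(120,Q{\left(-9,1 \right)} \right)}\right) = 58 \left(-8373 - \left(- \frac{1}{8}\right) \left(-9\right) \left(1 + 1\right)\right) = 58 \left(-8373 - \left(- \frac{1}{8}\right) \left(-9\right) 2\right) = 58 \left(-8373 - \frac{9}{4}\right) = 58 \left(- \frac{33501}{4}\right) = - \frac{971529}{2}$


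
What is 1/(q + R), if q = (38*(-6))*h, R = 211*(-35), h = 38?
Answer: -1/16049 ≈ -6.2309e-5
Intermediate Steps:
R = -7385
q = -8664 (q = (38*(-6))*38 = -228*38 = -8664)
1/(q + R) = 1/(-8664 - 7385) = 1/(-16049) = -1/16049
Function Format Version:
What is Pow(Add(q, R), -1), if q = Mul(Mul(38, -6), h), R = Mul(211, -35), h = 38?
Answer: Rational(-1, 16049) ≈ -6.2309e-5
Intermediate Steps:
R = -7385
q = -8664 (q = Mul(Mul(38, -6), 38) = Mul(-228, 38) = -8664)
Pow(Add(q, R), -1) = Pow(Add(-8664, -7385), -1) = Pow(-16049, -1) = Rational(-1, 16049)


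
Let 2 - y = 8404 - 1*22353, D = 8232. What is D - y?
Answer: -5719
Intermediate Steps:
y = 13951 (y = 2 - (8404 - 1*22353) = 2 - (8404 - 22353) = 2 - 1*(-13949) = 2 + 13949 = 13951)
D - y = 8232 - 1*13951 = 8232 - 13951 = -5719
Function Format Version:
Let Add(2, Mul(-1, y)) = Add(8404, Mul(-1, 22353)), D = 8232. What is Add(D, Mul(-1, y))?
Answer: -5719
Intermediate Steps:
y = 13951 (y = Add(2, Mul(-1, Add(8404, Mul(-1, 22353)))) = Add(2, Mul(-1, Add(8404, -22353))) = Add(2, Mul(-1, -13949)) = Add(2, 13949) = 13951)
Add(D, Mul(-1, y)) = Add(8232, Mul(-1, 13951)) = Add(8232, -13951) = -5719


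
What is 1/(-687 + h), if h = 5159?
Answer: 1/4472 ≈ 0.00022361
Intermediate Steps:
1/(-687 + h) = 1/(-687 + 5159) = 1/4472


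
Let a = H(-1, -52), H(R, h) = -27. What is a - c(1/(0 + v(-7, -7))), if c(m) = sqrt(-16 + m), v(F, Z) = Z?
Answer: -27 - I*sqrt(791)/7 ≈ -27.0 - 4.0178*I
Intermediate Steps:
a = -27
a - c(1/(0 + v(-7, -7))) = -27 - sqrt(-16 + 1/(0 - 7)) = -27 - sqrt(-16 + 1/(-7)) = -27 - sqrt(-16 - 1/7) = -27 - sqrt(-113/7) = -27 - I*sqrt(791)/7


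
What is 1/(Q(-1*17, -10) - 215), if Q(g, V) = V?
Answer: -1/225 ≈ -0.0044444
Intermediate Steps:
1/(Q(-1*17, -10) - 215) = 1/(-10 - 215) = 1/(-225) = -1/225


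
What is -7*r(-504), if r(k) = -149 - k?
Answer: -2485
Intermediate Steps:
-7*r(-504) = -7*(-149 - 1*(-504)) = -7*(-149 + 504) = -7*355 = -2485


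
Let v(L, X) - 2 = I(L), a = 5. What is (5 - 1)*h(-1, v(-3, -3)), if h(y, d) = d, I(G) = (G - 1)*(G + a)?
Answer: -24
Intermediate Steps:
I(G) = (-1 + G)*(5 + G) (I(G) = (G - 1)*(G + 5) = (-1 + G)*(5 + G))
v(L, X) = -3 + L**2 + 4*L (v(L, X) = 2 + (-5 + L**2 + 4*L) = -3 + L**2 + 4*L)
(5 - 1)*h(-1, v(-3, -3)) = (5 - 1)*(-3 + (-3)**2 + 4*(-3)) = 4*(-3 + 9 - 12) = 4*(-6) = -24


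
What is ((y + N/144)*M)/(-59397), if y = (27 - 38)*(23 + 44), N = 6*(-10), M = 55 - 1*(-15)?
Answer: 309715/356382 ≈ 0.86905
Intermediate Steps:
M = 70 (M = 55 + 15 = 70)
N = -60
y = -737 (y = -11*67 = -737)
((y + N/144)*M)/(-59397) = ((-737 - 60/144)*70)/(-59397) = ((-737 - 60*1/144)*70)*(-1/59397) = ((-737 - 5/12)*70)*(-1/59397) = -8849/12*70*(-1/59397) = -309715/6*(-1/59397) = 309715/356382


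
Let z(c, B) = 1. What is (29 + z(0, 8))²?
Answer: 900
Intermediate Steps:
(29 + z(0, 8))² = (29 + 1)² = 30² = 900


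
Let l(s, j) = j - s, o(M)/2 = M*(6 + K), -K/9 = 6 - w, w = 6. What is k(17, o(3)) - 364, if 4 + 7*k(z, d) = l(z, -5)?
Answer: -2574/7 ≈ -367.71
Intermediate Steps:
K = 0 (K = -9*(6 - 1*6) = -9*(6 - 6) = -9*0 = 0)
o(M) = 12*M (o(M) = 2*(M*(6 + 0)) = 2*(M*6) = 2*(6*M) = 12*M)
k(z, d) = -9/7 - z/7 (k(z, d) = -4/7 + (-5 - z)/7 = -4/7 + (-5/7 - z/7) = -9/7 - z/7)
k(17, o(3)) - 364 = (-9/7 - ⅐*17) - 364 = (-9/7 - 17/7) - 364 = -26/7 - 364 = -2574/7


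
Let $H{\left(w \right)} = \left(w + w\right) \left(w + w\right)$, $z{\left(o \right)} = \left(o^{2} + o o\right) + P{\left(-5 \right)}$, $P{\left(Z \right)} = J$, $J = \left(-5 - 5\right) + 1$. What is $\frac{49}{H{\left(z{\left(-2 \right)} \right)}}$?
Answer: $\frac{49}{4} \approx 12.25$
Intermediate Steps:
$J = -9$ ($J = -10 + 1 = -9$)
$P{\left(Z \right)} = -9$
$z{\left(o \right)} = -9 + 2 o^{2}$ ($z{\left(o \right)} = \left(o^{2} + o o\right) - 9 = \left(o^{2} + o^{2}\right) - 9 = 2 o^{2} - 9 = -9 + 2 o^{2}$)
$H{\left(w \right)} = 4 w^{2}$ ($H{\left(w \right)} = 2 w 2 w = 4 w^{2}$)
$\frac{49}{H{\left(z{\left(-2 \right)} \right)}} = \frac{49}{4 \left(-9 + 2 \left(-2\right)^{2}\right)^{2}} = \frac{49}{4 \left(-9 + 2 \cdot 4\right)^{2}} = \frac{49}{4 \left(-9 + 8\right)^{2}} = \frac{49}{4 \left(-1\right)^{2}} = \frac{49}{4 \cdot 1} = \frac{49}{4}$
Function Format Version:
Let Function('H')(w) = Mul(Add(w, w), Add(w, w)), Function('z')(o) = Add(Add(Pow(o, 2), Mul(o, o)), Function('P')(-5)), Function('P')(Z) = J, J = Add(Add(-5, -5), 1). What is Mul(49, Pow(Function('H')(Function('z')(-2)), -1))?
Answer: Rational(49, 4) ≈ 12.250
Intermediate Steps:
J = -9 (J = Add(-10, 1) = -9)
Function('P')(Z) = -9
Function('z')(o) = Add(-9, Mul(2, Pow(o, 2))) (Function('z')(o) = Add(Add(Pow(o, 2), Mul(o, o)), -9) = Add(Add(Pow(o, 2), Pow(o, 2)), -9) = Add(Mul(2, Pow(o, 2)), -9) = Add(-9, Mul(2, Pow(o, 2))))
Function('H')(w) = Mul(4, Pow(w, 2)) (Function('H')(w) = Mul(Mul(2, w), Mul(2, w)) = Mul(4, Pow(w, 2)))
Mul(49, Pow(Function('H')(Function('z')(-2)), -1)) = Mul(49, Pow(Mul(4, Pow(Add(-9, Mul(2, Pow(-2, 2))), 2)), -1)) = Mul(49, Pow(Mul(4, Pow(Add(-9, Mul(2, 4)), 2)), -1)) = Mul(49, Pow(Mul(4, Pow(Add(-9, 8), 2)), -1)) = Mul(49, Pow(Mul(4, Pow(-1, 2)), -1)) = Mul(49, Pow(Mul(4, 1), -1)) = Mul(49, Pow(4, -1)) = Mul(49, Rational(1, 4)) = Rational(49, 4)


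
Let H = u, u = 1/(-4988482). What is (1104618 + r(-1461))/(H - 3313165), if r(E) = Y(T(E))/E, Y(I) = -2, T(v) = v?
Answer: -8050646211405800/24146917053640791 ≈ -0.33340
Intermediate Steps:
u = -1/4988482 ≈ -2.0046e-7
H = -1/4988482 ≈ -2.0046e-7
r(E) = -2/E
(1104618 + r(-1461))/(H - 3313165) = (1104618 - 2/(-1461))/(-1/4988482 - 3313165) = (1104618 - 2*(-1/1461))/(-16527663965531/4988482) = (1104618 + 2/1461)*(-4988482/16527663965531) = (1613846900/1461)*(-4988482/16527663965531) = -8050646211405800/24146917053640791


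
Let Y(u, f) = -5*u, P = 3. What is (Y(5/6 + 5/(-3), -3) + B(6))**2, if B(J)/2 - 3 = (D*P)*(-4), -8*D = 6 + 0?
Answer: 28561/36 ≈ 793.36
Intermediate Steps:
D = -3/4 (D = -(6 + 0)/8 = -1/8*6 = -3/4 ≈ -0.75000)
B(J) = 24 (B(J) = 6 + 2*(-3/4*3*(-4)) = 6 + 2*(-9/4*(-4)) = 6 + 2*9 = 6 + 18 = 24)
(Y(5/6 + 5/(-3), -3) + B(6))**2 = (-5*(5/6 + 5/(-3)) + 24)**2 = (-5*(5*(1/6) + 5*(-1/3)) + 24)**2 = (-5*(5/6 - 5/3) + 24)**2 = (-5*(-5/6) + 24)**2 = (25/6 + 24)**2 = (169/6)**2 = 28561/36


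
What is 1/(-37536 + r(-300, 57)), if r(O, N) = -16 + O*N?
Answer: -1/54652 ≈ -1.8298e-5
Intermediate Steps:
r(O, N) = -16 + N*O
1/(-37536 + r(-300, 57)) = 1/(-37536 + (-16 + 57*(-300))) = 1/(-37536 + (-16 - 17100)) = 1/(-37536 - 17116) = 1/(-54652) = -1/54652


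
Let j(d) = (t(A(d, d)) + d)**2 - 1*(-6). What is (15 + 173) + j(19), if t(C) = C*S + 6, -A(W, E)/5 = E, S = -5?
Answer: 250194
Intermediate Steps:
A(W, E) = -5*E
t(C) = 6 - 5*C (t(C) = C*(-5) + 6 = -5*C + 6 = 6 - 5*C)
j(d) = 6 + (6 + 26*d)**2 (j(d) = ((6 - (-25)*d) + d)**2 - 1*(-6) = ((6 + 25*d) + d)**2 + 6 = (6 + 26*d)**2 + 6 = 6 + (6 + 26*d)**2)
(15 + 173) + j(19) = (15 + 173) + (42 + 312*19 + 676*19**2) = 188 + (42 + 5928 + 676*361) = 188 + (42 + 5928 + 244036) = 188 + 250006 = 250194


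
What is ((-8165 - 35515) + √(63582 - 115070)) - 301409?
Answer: -345089 + 4*I*√3218 ≈ -3.4509e+5 + 226.91*I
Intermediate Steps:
((-8165 - 35515) + √(63582 - 115070)) - 301409 = (-43680 + √(-51488)) - 301409 = (-43680 + 4*I*√3218) - 301409 = -345089 + 4*I*√3218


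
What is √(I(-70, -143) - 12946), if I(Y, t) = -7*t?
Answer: I*√11945 ≈ 109.29*I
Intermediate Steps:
√(I(-70, -143) - 12946) = √(-7*(-143) - 12946) = √(1001 - 12946) = √(-11945) = I*√11945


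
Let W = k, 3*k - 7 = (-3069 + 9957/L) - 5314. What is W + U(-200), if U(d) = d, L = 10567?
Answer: -31613145/10567 ≈ -2991.7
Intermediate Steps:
k = -29499745/10567 (k = 7/3 + ((-3069 + 9957/10567) - 5314)/3 = 7/3 + (-32420166/10567 - 5314)/3 = 7/3 + (⅓)*(-88573204/10567) = 7/3 - 88573204/31701 = -29499745/10567 ≈ -2791.7)
W = -29499745/10567 ≈ -2791.7
W + U(-200) = -29499745/10567 - 200 = -31613145/10567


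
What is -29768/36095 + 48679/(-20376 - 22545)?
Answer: -3034740833/1549233495 ≈ -1.9589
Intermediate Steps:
-29768/36095 + 48679/(-20376 - 22545) = -29768*1/36095 + 48679/(-42921) = -29768/36095 + 48679*(-1/42921) = -29768/36095 - 48679/42921 = -3034740833/1549233495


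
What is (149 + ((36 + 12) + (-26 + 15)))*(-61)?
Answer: -11346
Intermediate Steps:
(149 + ((36 + 12) + (-26 + 15)))*(-61) = (149 + (48 - 11))*(-61) = (149 + 37)*(-61) = 186*(-61) = -11346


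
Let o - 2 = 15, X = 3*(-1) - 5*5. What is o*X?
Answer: -476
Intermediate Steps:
X = -28 (X = -3 - 25 = -28)
o = 17 (o = 2 + 15 = 17)
o*X = 17*(-28) = -476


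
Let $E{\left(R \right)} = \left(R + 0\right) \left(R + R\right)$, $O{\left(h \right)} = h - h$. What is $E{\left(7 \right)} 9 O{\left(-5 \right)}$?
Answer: $0$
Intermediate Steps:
$O{\left(h \right)} = 0$
$E{\left(R \right)} = 2 R^{2}$ ($E{\left(R \right)} = R 2 R = 2 R^{2}$)
$E{\left(7 \right)} 9 O{\left(-5 \right)} = 2 \cdot 7^{2} \cdot 9 \cdot 0 = 2 \cdot 49 \cdot 9 \cdot 0 = 98 \cdot 9 \cdot 0 = 882 \cdot 0 = 0$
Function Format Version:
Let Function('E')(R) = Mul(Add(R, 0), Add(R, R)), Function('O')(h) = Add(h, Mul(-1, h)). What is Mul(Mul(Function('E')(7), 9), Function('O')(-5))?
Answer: 0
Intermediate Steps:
Function('O')(h) = 0
Function('E')(R) = Mul(2, Pow(R, 2)) (Function('E')(R) = Mul(R, Mul(2, R)) = Mul(2, Pow(R, 2)))
Mul(Mul(Function('E')(7), 9), Function('O')(-5)) = Mul(Mul(Mul(2, Pow(7, 2)), 9), 0) = Mul(Mul(Mul(2, 49), 9), 0) = Mul(Mul(98, 9), 0) = Mul(882, 0) = 0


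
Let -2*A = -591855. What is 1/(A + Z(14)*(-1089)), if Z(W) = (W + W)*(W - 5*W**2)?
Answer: 2/59502399 ≈ 3.3612e-8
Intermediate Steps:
A = 591855/2 (A = -1/2*(-591855) = 591855/2 ≈ 2.9593e+5)
Z(W) = 2*W*(W - 5*W**2) (Z(W) = (2*W)*(W - 5*W**2) = 2*W*(W - 5*W**2))
1/(A + Z(14)*(-1089)) = 1/(591855/2 + (14**2*(2 - 10*14))*(-1089)) = 1/(591855/2 + (196*(2 - 140))*(-1089)) = 1/(591855/2 + (196*(-138))*(-1089)) = 1/(591855/2 - 27048*(-1089)) = 1/(591855/2 + 29455272) = 1/(59502399/2) = 2/59502399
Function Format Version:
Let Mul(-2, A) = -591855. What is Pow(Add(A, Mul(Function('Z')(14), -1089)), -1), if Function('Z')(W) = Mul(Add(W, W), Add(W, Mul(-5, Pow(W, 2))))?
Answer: Rational(2, 59502399) ≈ 3.3612e-8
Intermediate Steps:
A = Rational(591855, 2) (A = Mul(Rational(-1, 2), -591855) = Rational(591855, 2) ≈ 2.9593e+5)
Function('Z')(W) = Mul(2, W, Add(W, Mul(-5, Pow(W, 2)))) (Function('Z')(W) = Mul(Mul(2, W), Add(W, Mul(-5, Pow(W, 2)))) = Mul(2, W, Add(W, Mul(-5, Pow(W, 2)))))
Pow(Add(A, Mul(Function('Z')(14), -1089)), -1) = Pow(Add(Rational(591855, 2), Mul(Mul(Pow(14, 2), Add(2, Mul(-10, 14))), -1089)), -1) = Pow(Add(Rational(591855, 2), Mul(Mul(196, Add(2, -140)), -1089)), -1) = Pow(Add(Rational(591855, 2), Mul(Mul(196, -138), -1089)), -1) = Pow(Add(Rational(591855, 2), Mul(-27048, -1089)), -1) = Pow(Add(Rational(591855, 2), 29455272), -1) = Pow(Rational(59502399, 2), -1) = Rational(2, 59502399)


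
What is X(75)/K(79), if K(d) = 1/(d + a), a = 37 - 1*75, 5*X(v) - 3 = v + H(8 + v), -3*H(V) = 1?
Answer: 9553/15 ≈ 636.87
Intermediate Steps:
H(V) = -⅓ (H(V) = -⅓*1 = -⅓)
X(v) = 8/15 + v/5 (X(v) = ⅗ + (v - ⅓)/5 = ⅗ + (-⅓ + v)/5 = ⅗ + (-1/15 + v/5) = 8/15 + v/5)
a = -38 (a = 37 - 75 = -38)
K(d) = 1/(-38 + d) (K(d) = 1/(d - 38) = 1/(-38 + d))
X(75)/K(79) = (8/15 + (⅕)*75)/(1/(-38 + 79)) = (8/15 + 15)/(1/41) = 233/(15*(1/41)) = (233/15)*41 = 9553/15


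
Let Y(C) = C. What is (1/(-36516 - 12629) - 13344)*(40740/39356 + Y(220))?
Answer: -285238211063593/96707531 ≈ -2.9495e+6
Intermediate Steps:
(1/(-36516 - 12629) - 13344)*(40740/39356 + Y(220)) = (1/(-36516 - 12629) - 13344)*(40740/39356 + 220) = (1/(-49145) - 13344)*(40740*(1/39356) + 220) = (-1/49145 - 13344)*(10185/9839 + 220) = -655790881/49145*2174765/9839 = -285238211063593/96707531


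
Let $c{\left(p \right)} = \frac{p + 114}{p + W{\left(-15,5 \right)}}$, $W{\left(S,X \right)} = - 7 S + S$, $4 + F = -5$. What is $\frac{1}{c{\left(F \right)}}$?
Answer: $\frac{27}{35} \approx 0.77143$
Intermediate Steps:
$F = -9$ ($F = -4 - 5 = -9$)
$W{\left(S,X \right)} = - 6 S$
$c{\left(p \right)} = \frac{114 + p}{90 + p}$ ($c{\left(p \right)} = \frac{p + 114}{p - -90} = \frac{114 + p}{p + 90} = \frac{114 + p}{90 + p}$)
$\frac{1}{c{\left(F \right)}} = \frac{1}{\frac{1}{90 - 9} \left(114 - 9\right)} = \frac{1}{\frac{1}{81} \cdot 105} = \frac{1}{\frac{35}{27}} = \frac{27}{35}$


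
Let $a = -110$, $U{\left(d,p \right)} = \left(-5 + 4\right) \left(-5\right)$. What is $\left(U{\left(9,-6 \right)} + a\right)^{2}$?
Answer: $11025$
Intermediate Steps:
$U{\left(d,p \right)} = 5$ ($U{\left(d,p \right)} = \left(-1\right) \left(-5\right) = 5$)
$\left(U{\left(9,-6 \right)} + a\right)^{2} = \left(5 - 110\right)^{2} = \left(-105\right)^{2} = 11025$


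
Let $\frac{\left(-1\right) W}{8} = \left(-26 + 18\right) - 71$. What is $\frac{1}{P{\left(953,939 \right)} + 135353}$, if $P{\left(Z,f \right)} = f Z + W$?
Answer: $\frac{1}{1030852} \approx 9.7007 \cdot 10^{-7}$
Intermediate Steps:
$W = 632$ ($W = - 8 \left(\left(-26 + 18\right) - 71\right) = - 8 \left(-8 - 71\right) = \left(-8\right) \left(-79\right) = 632$)
$P{\left(Z,f \right)} = 632 + Z f$ ($P{\left(Z,f \right)} = f Z + 632 = Z f + 632 = 632 + Z f$)
$\frac{1}{P{\left(953,939 \right)} + 135353} = \frac{1}{\left(632 + 953 \cdot 939\right) + 135353} = \frac{1}{\left(632 + 894867\right) + 135353} = \frac{1}{895499 + 135353} = \frac{1}{1030852}$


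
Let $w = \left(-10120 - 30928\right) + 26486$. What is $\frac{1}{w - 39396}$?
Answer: $- \frac{1}{53958} \approx -1.8533 \cdot 10^{-5}$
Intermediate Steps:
$w = -14562$ ($w = -41048 + 26486 = -14562$)
$\frac{1}{w - 39396} = \frac{1}{-14562 - 39396} = \frac{1}{-53958} = - \frac{1}{53958}$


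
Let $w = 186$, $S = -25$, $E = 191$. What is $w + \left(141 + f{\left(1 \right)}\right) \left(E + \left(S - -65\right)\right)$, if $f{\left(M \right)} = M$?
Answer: $32988$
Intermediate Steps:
$w + \left(141 + f{\left(1 \right)}\right) \left(E + \left(S - -65\right)\right) = 186 + \left(141 + 1\right) \left(191 - -40\right) = 186 + 142 \left(191 + \left(-25 + 65\right)\right) = 186 + 142 \left(191 + 40\right) = 186 + 142 \cdot 231 = 186 + 32802 = 32988$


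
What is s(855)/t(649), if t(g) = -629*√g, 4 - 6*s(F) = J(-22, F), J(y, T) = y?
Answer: -13*√649/1224663 ≈ -0.00027043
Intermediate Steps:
s(F) = 13/3 (s(F) = ⅔ - ⅙*(-22) = ⅔ + 11/3 = 13/3)
s(855)/t(649) = 13/(3*((-629*√649))) = 13*(-√649/408221)/3 = -13*√649/1224663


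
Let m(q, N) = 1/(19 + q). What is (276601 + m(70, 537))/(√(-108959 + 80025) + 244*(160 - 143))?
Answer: 1001111260/15038241 - 4102915*I*√28934/255650097 ≈ 66.571 - 2.7299*I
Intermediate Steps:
(276601 + m(70, 537))/(√(-108959 + 80025) + 244*(160 - 143)) = (276601 + 1/(19 + 70))/(√(-108959 + 80025) + 244*(160 - 143)) = (276601 + 1/89)/(√(-28934) + 244*17) = (276601 + 1/89)/(I*√28934 + 4148) = 24617490/(89*(4148 + I*√28934))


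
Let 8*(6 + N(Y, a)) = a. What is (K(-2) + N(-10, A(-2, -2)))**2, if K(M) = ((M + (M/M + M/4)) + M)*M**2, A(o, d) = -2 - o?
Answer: 400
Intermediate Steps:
N(Y, a) = -6 + a/8
K(M) = M**2*(1 + 9*M/4) (K(M) = ((M + (1 + M*(1/4))) + M)*M**2 = ((M + (1 + M/4)) + M)*M**2 = ((1 + 5*M/4) + M)*M**2 = (1 + 9*M/4)*M**2 = M**2*(1 + 9*M/4))
(K(-2) + N(-10, A(-2, -2)))**2 = ((1/4)*(-2)**2*(4 + 9*(-2)) + (-6 + (-2 - 1*(-2))/8))**2 = ((1/4)*4*(4 - 18) + (-6 + (-2 + 2)/8))**2 = ((1/4)*4*(-14) + (-6 + (1/8)*0))**2 = (-14 + (-6 + 0))**2 = (-14 - 6)**2 = (-20)**2 = 400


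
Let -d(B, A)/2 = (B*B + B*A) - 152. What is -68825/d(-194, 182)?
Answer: 68825/4352 ≈ 15.815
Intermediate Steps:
d(B, A) = 304 - 2*B² - 2*A*B (d(B, A) = -2*((B*B + B*A) - 152) = -2*((B² + A*B) - 152) = -2*(-152 + B² + A*B) = 304 - 2*B² - 2*A*B)
-68825/d(-194, 182) = -68825/(304 - 2*(-194)² - 2*182*(-194)) = -68825/(304 - 2*37636 + 70616) = -68825/(304 - 75272 + 70616) = -68825/(-4352) = -68825*(-1/4352) = 68825/4352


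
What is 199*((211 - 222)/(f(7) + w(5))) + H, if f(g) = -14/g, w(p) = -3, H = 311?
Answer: 3744/5 ≈ 748.80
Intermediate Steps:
199*((211 - 222)/(f(7) + w(5))) + H = 199*((211 - 222)/(-14/7 - 3)) + 311 = 199*(-11/(-14*1/7 - 3)) + 311 = 199*(-11/(-2 - 3)) + 311 = 199*(-11/(-5)) + 311 = 199*(-11*(-1/5)) + 311 = 199*(11/5) + 311 = 2189/5 + 311 = 3744/5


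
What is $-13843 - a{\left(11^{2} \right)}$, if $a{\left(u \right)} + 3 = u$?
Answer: $-13961$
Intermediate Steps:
$a{\left(u \right)} = -3 + u$
$-13843 - a{\left(11^{2} \right)} = -13843 - \left(-3 + 11^{2}\right) = -13843 - \left(-3 + 121\right) = -13843 - 118 = -13961$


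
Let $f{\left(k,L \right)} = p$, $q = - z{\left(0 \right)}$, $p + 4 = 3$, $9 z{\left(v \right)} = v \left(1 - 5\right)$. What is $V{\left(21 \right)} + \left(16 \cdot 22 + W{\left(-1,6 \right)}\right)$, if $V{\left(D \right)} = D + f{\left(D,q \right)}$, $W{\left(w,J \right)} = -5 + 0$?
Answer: $367$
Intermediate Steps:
$z{\left(v \right)} = - \frac{4 v}{9}$ ($z{\left(v \right)} = \frac{v \left(1 - 5\right)}{9} = \frac{v \left(-4\right)}{9} = \frac{\left(-4\right) v}{9} = - \frac{4 v}{9}$)
$p = -1$ ($p = -4 + 3 = -1$)
$q = 0$ ($q = - \frac{\left(-4\right) 0}{9} = \left(-1\right) 0 = 0$)
$W{\left(w,J \right)} = -5$
$f{\left(k,L \right)} = -1$
$V{\left(D \right)} = -1 + D$ ($V{\left(D \right)} = D - 1 = -1 + D$)
$V{\left(21 \right)} + \left(16 \cdot 22 + W{\left(-1,6 \right)}\right) = \left(-1 + 21\right) + \left(16 \cdot 22 - 5\right) = 20 + \left(352 - 5\right) = 20 + 347 = 367$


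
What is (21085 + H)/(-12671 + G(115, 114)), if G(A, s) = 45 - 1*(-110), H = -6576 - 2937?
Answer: -2893/3129 ≈ -0.92458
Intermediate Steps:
H = -9513
G(A, s) = 155 (G(A, s) = 45 + 110 = 155)
(21085 + H)/(-12671 + G(115, 114)) = (21085 - 9513)/(-12671 + 155) = 11572/(-12516) = 11572*(-1/12516) = -2893/3129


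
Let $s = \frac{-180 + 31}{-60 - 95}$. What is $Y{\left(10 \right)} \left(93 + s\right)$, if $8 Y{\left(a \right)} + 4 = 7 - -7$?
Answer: $\frac{3641}{31} \approx 117.45$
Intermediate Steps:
$Y{\left(a \right)} = \frac{5}{4}$ ($Y{\left(a \right)} = - \frac{1}{2} + \frac{7 - -7}{8} = - \frac{1}{2} + \frac{7 + 7}{8} = - \frac{1}{2} + \frac{1}{8} \cdot 14 = - \frac{1}{2} + \frac{7}{4} = \frac{5}{4}$)
$s = \frac{149}{155}$ ($s = - \frac{149}{-155} = \left(-149\right) \left(- \frac{1}{155}\right) = \frac{149}{155} \approx 0.96129$)
$Y{\left(10 \right)} \left(93 + s\right) = \frac{5 \left(93 + \frac{149}{155}\right)}{4} = \frac{5}{4} \cdot \frac{14564}{155} = \frac{3641}{31}$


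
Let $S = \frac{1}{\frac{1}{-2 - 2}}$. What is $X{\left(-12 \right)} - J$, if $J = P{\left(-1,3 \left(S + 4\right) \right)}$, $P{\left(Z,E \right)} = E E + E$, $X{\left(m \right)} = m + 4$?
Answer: $-8$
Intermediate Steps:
$X{\left(m \right)} = 4 + m$
$S = -4$ ($S = \frac{1}{\frac{1}{-4}} = \frac{1}{- \frac{1}{4}} = -4$)
$P{\left(Z,E \right)} = E + E^{2}$ ($P{\left(Z,E \right)} = E^{2} + E = E + E^{2}$)
$J = 0$ ($J = 3 \left(-4 + 4\right) \left(1 + 3 \left(-4 + 4\right)\right) = 3 \cdot 0 \left(1 + 3 \cdot 0\right) = 0 \left(1 + 0\right) = 0 \cdot 1 = 0$)
$X{\left(-12 \right)} - J = \left(4 - 12\right) - 0 = -8 + 0 = -8$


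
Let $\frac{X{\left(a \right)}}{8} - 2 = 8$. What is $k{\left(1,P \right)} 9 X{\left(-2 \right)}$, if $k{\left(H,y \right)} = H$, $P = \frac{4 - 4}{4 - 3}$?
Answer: $720$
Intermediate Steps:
$P = 0$ ($P = \frac{0}{1} = 0 \cdot 1 = 0$)
$X{\left(a \right)} = 80$ ($X{\left(a \right)} = 16 + 8 \cdot 8 = 16 + 64 = 80$)
$k{\left(1,P \right)} 9 X{\left(-2 \right)} = 1 \cdot 9 \cdot 80 = 9 \cdot 80 = 720$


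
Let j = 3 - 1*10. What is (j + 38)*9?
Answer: 279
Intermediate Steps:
j = -7 (j = 3 - 10 = -7)
(j + 38)*9 = (-7 + 38)*9 = 31*9 = 279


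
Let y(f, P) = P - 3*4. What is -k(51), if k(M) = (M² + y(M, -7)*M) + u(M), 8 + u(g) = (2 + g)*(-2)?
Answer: -1518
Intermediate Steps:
u(g) = -12 - 2*g (u(g) = -8 + (2 + g)*(-2) = -8 + (-4 - 2*g) = -12 - 2*g)
y(f, P) = -12 + P (y(f, P) = P - 12 = -12 + P)
k(M) = -12 + M² - 21*M (k(M) = (M² + (-12 - 7)*M) + (-12 - 2*M) = (M² - 19*M) + (-12 - 2*M) = -12 + M² - 21*M)
-k(51) = -(-12 + 51² - 21*51) = -(-12 + 2601 - 1071) = -1*1518 = -1518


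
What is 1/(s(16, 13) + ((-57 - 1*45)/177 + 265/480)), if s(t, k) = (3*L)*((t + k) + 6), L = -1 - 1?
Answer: -5664/1189577 ≈ -0.0047614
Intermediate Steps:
L = -2
s(t, k) = -36 - 6*k - 6*t (s(t, k) = (3*(-2))*((t + k) + 6) = -6*((k + t) + 6) = -6*(6 + k + t) = -36 - 6*k - 6*t)
1/(s(16, 13) + ((-57 - 1*45)/177 + 265/480)) = 1/((-36 - 6*13 - 6*16) + ((-57 - 1*45)/177 + 265/480)) = 1/((-36 - 78 - 96) + ((-57 - 45)*(1/177) + 265*(1/480))) = 1/(-210 + (-102*1/177 + 53/96)) = 1/(-210 + (-34/59 + 53/96)) = 1/(-210 - 137/5664) = 1/(-1189577/5664) = -5664/1189577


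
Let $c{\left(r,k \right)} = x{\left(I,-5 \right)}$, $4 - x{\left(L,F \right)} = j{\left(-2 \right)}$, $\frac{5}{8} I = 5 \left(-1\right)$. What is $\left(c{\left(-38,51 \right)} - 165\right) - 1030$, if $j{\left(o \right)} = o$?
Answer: $-1189$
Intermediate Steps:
$I = -8$ ($I = \frac{8 \cdot 5 \left(-1\right)}{5} = \frac{8}{5} \left(-5\right) = -8$)
$x{\left(L,F \right)} = 6$ ($x{\left(L,F \right)} = 4 - -2 = 4 + 2 = 6$)
$c{\left(r,k \right)} = 6$
$\left(c{\left(-38,51 \right)} - 165\right) - 1030 = \left(6 - 165\right) - 1030 = -159 - 1030 = -1189$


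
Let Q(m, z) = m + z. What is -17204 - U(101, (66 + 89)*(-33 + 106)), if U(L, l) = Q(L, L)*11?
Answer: -19426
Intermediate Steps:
U(L, l) = 22*L (U(L, l) = (L + L)*11 = (2*L)*11 = 22*L)
-17204 - U(101, (66 + 89)*(-33 + 106)) = -17204 - 22*101 = -17204 - 1*2222 = -17204 - 2222 = -19426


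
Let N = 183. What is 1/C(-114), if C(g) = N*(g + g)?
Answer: -1/41724 ≈ -2.3967e-5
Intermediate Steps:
C(g) = 366*g (C(g) = 183*(g + g) = 183*(2*g) = 366*g)
1/C(-114) = 1/(366*(-114)) = 1/(-41724) = -1/41724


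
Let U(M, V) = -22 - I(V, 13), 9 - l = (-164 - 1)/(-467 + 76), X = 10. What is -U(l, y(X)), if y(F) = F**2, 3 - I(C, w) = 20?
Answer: 5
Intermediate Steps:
I(C, w) = -17 (I(C, w) = 3 - 1*20 = 3 - 20 = -17)
l = 3354/391 (l = 9 - (-164 - 1)/(-467 + 76) = 9 - (-165)/(-391) = 9 - (-165)*(-1)/391 = 9 - 1*165/391 = 9 - 165/391 = 3354/391 ≈ 8.5780)
U(M, V) = -5 (U(M, V) = -22 - 1*(-17) = -22 + 17 = -5)
-U(l, y(X)) = -1*(-5) = 5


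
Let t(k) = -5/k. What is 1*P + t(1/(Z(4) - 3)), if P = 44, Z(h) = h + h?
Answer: 19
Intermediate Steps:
Z(h) = 2*h
1*P + t(1/(Z(4) - 3)) = 1*44 - 5/(1/(2*4 - 3)) = 44 - 5/(1/(8 - 3)) = 44 - 5/(1/5) = 44 - 5/⅕ = 44 - 5*5 = 44 - 25 = 19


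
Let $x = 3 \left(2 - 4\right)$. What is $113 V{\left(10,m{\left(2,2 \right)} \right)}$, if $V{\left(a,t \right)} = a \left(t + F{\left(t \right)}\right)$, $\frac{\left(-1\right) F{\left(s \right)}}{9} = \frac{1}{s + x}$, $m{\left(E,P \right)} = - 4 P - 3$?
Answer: $- \frac{201140}{17} \approx -11832.0$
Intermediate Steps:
$x = -6$ ($x = 3 \left(-2\right) = -6$)
$m{\left(E,P \right)} = -3 - 4 P$
$F{\left(s \right)} = - \frac{9}{-6 + s}$ ($F{\left(s \right)} = - \frac{9}{s - 6} = - \frac{9}{-6 + s}$)
$V{\left(a,t \right)} = a \left(t - \frac{9}{-6 + t}\right)$
$113 V{\left(10,m{\left(2,2 \right)} \right)} = 113 \frac{10 \left(-9 + \left(-3 - 8\right) \left(-6 - 11\right)\right)}{-6 - 11} = 113 \frac{10 \left(-9 - 11 \left(-6 - 11\right)\right)}{-6 - 11} = 113 \frac{10 \left(-9 - -187\right)}{-17} = 113 \cdot 10 \left(- \frac{1}{17}\right) \left(-9 + 187\right) = 113 \cdot 10 \left(- \frac{1}{17}\right) 178 = 113 \left(- \frac{1780}{17}\right) = - \frac{201140}{17}$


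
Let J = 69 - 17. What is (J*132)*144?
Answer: 988416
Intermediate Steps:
J = 52
(J*132)*144 = (52*132)*144 = 6864*144 = 988416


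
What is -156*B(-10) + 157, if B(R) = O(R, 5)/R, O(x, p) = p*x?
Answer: -623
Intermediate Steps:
B(R) = 5 (B(R) = (5*R)/R = 5)
-156*B(-10) + 157 = -156*5 + 157 = -780 + 157 = -623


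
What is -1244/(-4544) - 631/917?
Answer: -431629/1041712 ≈ -0.41435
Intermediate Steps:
-1244/(-4544) - 631/917 = -1244*(-1/4544) - 631*1/917 = 311/1136 - 631/917 = -431629/1041712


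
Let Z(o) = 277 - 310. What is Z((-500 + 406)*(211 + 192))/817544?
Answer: -33/817544 ≈ -4.0365e-5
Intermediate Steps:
Z(o) = -33
Z((-500 + 406)*(211 + 192))/817544 = -33/817544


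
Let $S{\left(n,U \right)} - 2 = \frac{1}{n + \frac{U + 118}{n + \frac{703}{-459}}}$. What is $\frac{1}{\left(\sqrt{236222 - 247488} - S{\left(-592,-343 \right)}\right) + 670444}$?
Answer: $\frac{17416516600001531632005}{11676764544441224478905711539} - \frac{25977663326719129 i \sqrt{11266}}{11676764544441224478905711539} \approx 1.4916 \cdot 10^{-6} - 2.3614 \cdot 10^{-10} i$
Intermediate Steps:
$S{\left(n,U \right)} = 2 + \frac{1}{n + \frac{118 + U}{- \frac{703}{459} + n}}$ ($S{\left(n,U \right)} = 2 + \frac{1}{n + \frac{U + 118}{n + \frac{703}{-459}}} = 2 + \frac{1}{n + \frac{118 + U}{n + 703 \left(- \frac{1}{459}\right)}} = 2 + \frac{1}{n + \frac{118 + U}{n - \frac{703}{459}}} = 2 + \frac{1}{n + \frac{118 + U}{- \frac{703}{459} + n}}$)
$\frac{1}{\left(\sqrt{236222 - 247488} - S{\left(-592,-343 \right)}\right) + 670444} = \frac{1}{\left(\sqrt{236222 - 247488} - \frac{107621 - -560624 + 918 \left(-343\right) + 918 \left(-592\right)^{2}}{54162 - -416176 + 459 \left(-343\right) + 459 \left(-592\right)^{2}}\right) + 670444} = \frac{1}{\left(\sqrt{-11266} - \frac{107621 + 560624 - 314874 + 918 \cdot 350464}{54162 + 416176 - 157437 + 459 \cdot 350464}\right) + 670444} = \frac{1}{\left(i \sqrt{11266} - \frac{107621 + 560624 - 314874 + 321725952}{54162 + 416176 - 157437 + 160862976}\right) + 670444} = \frac{1}{\left(i \sqrt{11266} - \frac{1}{161175877} \cdot 322079323\right) + 670444} = \frac{1}{\left(i \sqrt{11266} - \frac{322079323}{161175877}\right) + 670444} = \frac{1}{\left(- \frac{322079323}{161175877} + i \sqrt{11266}\right) + 670444} = \frac{1}{\frac{108059077600065}{161175877} + i \sqrt{11266}}$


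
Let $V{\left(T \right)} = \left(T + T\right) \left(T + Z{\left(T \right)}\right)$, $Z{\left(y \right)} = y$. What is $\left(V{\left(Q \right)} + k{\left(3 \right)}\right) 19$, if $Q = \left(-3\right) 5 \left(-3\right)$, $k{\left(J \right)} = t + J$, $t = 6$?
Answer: $154071$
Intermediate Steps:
$k{\left(J \right)} = 6 + J$
$Q = 45$ ($Q = \left(-15\right) \left(-3\right) = 45$)
$V{\left(T \right)} = 4 T^{2}$ ($V{\left(T \right)} = \left(T + T\right) \left(T + T\right) = 2 T 2 T = 4 T^{2}$)
$\left(V{\left(Q \right)} + k{\left(3 \right)}\right) 19 = \left(4 \cdot 45^{2} + \left(6 + 3\right)\right) 19 = \left(4 \cdot 2025 + 9\right) 19 = \left(8100 + 9\right) 19 = 8109 \cdot 19 = 154071$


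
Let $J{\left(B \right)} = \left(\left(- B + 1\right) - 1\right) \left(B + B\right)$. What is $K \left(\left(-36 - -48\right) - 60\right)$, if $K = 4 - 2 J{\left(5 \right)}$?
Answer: $-4992$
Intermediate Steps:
$J{\left(B \right)} = - 2 B^{2}$ ($J{\left(B \right)} = \left(\left(1 - B\right) - 1\right) 2 B = - B 2 B = - 2 B^{2}$)
$K = 104$ ($K = 4 - 2 \left(- 2 \cdot 5^{2}\right) = 4 - 2 \left(\left(-2\right) 25\right) = 4 - -100 = 4 + 100 = 104$)
$K \left(\left(-36 - -48\right) - 60\right) = 104 \left(\left(-36 - -48\right) - 60\right) = 104 \left(\left(-36 + 48\right) - 60\right) = 104 \left(12 - 60\right) = 104 \left(-48\right) = -4992$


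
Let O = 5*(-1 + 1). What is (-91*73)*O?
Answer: 0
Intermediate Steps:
O = 0 (O = 5*0 = 0)
(-91*73)*O = -91*73*0 = -6643*0 = 0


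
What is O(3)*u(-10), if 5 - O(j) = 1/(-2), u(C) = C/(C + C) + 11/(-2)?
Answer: -55/2 ≈ -27.500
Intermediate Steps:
u(C) = -5 (u(C) = C/((2*C)) + 11*(-1/2) = C*(1/(2*C)) - 11/2 = 1/2 - 11/2 = -5)
O(j) = 11/2 (O(j) = 5 - 1/(-2) = 5 - 1*(-1/2) = 5 + 1/2 = 11/2)
O(3)*u(-10) = (11/2)*(-5) = -55/2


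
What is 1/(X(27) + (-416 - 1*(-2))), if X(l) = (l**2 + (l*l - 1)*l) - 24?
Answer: 1/19947 ≈ 5.0133e-5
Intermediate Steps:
X(l) = -24 + l**2 + l*(-1 + l**2) (X(l) = (l**2 + (l**2 - 1)*l) - 24 = (l**2 + (-1 + l**2)*l) - 24 = (l**2 + l*(-1 + l**2)) - 24 = -24 + l**2 + l*(-1 + l**2))
1/(X(27) + (-416 - 1*(-2))) = 1/((-24 + 27**2 + 27**3 - 1*27) + (-416 - 1*(-2))) = 1/((-24 + 729 + 19683 - 27) + (-416 + 2)) = 1/(20361 - 414) = 1/19947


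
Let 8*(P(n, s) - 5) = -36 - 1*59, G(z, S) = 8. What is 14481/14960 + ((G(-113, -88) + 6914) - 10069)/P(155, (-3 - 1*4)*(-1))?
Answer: 6862353/14960 ≈ 458.71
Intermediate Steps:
P(n, s) = -55/8 (P(n, s) = 5 + (-36 - 1*59)/8 = 5 + (-36 - 59)/8 = 5 + (⅛)*(-95) = 5 - 95/8 = -55/8)
14481/14960 + ((G(-113, -88) + 6914) - 10069)/P(155, (-3 - 1*4)*(-1)) = 14481/14960 + ((8 + 6914) - 10069)/(-55/8) = 14481*(1/14960) + (6922 - 10069)*(-8/55) = 14481/14960 - 3147*(-8/55) = 14481/14960 + 25176/55 = 6862353/14960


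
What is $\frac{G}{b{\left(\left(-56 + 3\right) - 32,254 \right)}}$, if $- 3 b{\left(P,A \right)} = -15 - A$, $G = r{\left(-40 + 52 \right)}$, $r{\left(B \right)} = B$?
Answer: $\frac{36}{269} \approx 0.13383$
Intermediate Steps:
$G = 12$ ($G = -40 + 52 = 12$)
$b{\left(P,A \right)} = 5 + \frac{A}{3}$ ($b{\left(P,A \right)} = - \frac{-15 - A}{3} = 5 + \frac{A}{3}$)
$\frac{G}{b{\left(\left(-56 + 3\right) - 32,254 \right)}} = \frac{12}{5 + \frac{1}{3} \cdot 254} = \frac{12}{5 + \frac{254}{3}} = \frac{12}{\frac{269}{3}} = 12 \cdot \frac{3}{269} = \frac{36}{269}$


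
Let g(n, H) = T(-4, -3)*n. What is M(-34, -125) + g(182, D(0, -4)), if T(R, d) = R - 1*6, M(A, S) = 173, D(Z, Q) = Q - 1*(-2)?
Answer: -1647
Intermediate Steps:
D(Z, Q) = 2 + Q (D(Z, Q) = Q + 2 = 2 + Q)
T(R, d) = -6 + R (T(R, d) = R - 6 = -6 + R)
g(n, H) = -10*n (g(n, H) = (-6 - 4)*n = -10*n)
M(-34, -125) + g(182, D(0, -4)) = 173 - 10*182 = 173 - 1820 = -1647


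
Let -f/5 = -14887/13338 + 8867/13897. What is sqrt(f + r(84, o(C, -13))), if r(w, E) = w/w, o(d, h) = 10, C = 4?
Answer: sqrt(76585609307766)/4752774 ≈ 1.8413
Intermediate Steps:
r(w, E) = 1
f = 34083305/14258322 (f = -5*(-14887/13338 + 8867/13897) = -5*(-6816661/14258322) = 34083305/14258322 ≈ 2.3904)
sqrt(f + r(84, o(C, -13))) = sqrt(34083305/14258322 + 1) = sqrt(48341627/14258322) = sqrt(76585609307766)/4752774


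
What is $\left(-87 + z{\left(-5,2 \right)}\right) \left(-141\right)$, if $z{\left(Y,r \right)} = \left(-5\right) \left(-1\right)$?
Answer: $11562$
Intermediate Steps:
$z{\left(Y,r \right)} = 5$
$\left(-87 + z{\left(-5,2 \right)}\right) \left(-141\right) = \left(-87 + 5\right) \left(-141\right) = \left(-82\right) \left(-141\right) = 11562$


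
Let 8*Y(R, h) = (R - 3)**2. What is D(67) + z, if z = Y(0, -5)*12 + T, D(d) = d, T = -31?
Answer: 99/2 ≈ 49.500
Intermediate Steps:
Y(R, h) = (-3 + R)**2/8 (Y(R, h) = (R - 3)**2/8 = (-3 + R)**2/8)
z = -35/2 (z = ((-3 + 0)**2/8)*12 - 31 = ((1/8)*(-3)**2)*12 - 31 = ((1/8)*9)*12 - 31 = (9/8)*12 - 31 = 27/2 - 31 = -35/2 ≈ -17.500)
D(67) + z = 67 - 35/2 = 99/2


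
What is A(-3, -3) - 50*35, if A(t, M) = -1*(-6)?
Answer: -1744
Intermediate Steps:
A(t, M) = 6
A(-3, -3) - 50*35 = 6 - 50*35 = 6 - 1750 = -1744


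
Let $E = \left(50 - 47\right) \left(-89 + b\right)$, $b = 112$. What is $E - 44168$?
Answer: $-44099$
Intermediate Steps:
$E = 69$ ($E = \left(50 - 47\right) \left(-89 + 112\right) = \left(50 - 47\right) 23 = 3 \cdot 23 = 69$)
$E - 44168 = 69 - 44168 = -44099$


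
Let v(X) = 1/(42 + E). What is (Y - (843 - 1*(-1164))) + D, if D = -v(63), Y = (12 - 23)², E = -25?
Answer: -32063/17 ≈ -1886.1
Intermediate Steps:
v(X) = 1/17 (v(X) = 1/(42 - 25) = 1/17)
Y = 121 (Y = (-11)² = 121)
D = -1/17 (D = -1*1/17 = -1/17 ≈ -0.058824)
(Y - (843 - 1*(-1164))) + D = (121 - (843 - 1*(-1164))) - 1/17 = (121 - (843 + 1164)) - 1/17 = (121 - 1*2007) - 1/17 = (121 - 2007) - 1/17 = -1886 - 1/17 = -32063/17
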